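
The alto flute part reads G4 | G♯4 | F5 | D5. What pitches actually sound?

Written C4 on the alto flute sounds as G3, a perfect fourth lower; apply that shift to every note.
G4 → D4
G#4 → D#4
F5 → C5
D5 → A4

D4 D#4 C5 A4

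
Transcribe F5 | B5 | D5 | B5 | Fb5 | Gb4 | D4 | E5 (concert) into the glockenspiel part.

The glockenspiel sounds a perfect fifteenth above written, so the written part must be a perfect fifteenth below concert — transpose each note down.
F5 becomes F3
B5 becomes B3
D5 becomes D3
B5 becomes B3
Fb5 becomes Fb3
Gb4 becomes Gb2
D4 becomes D2
E5 becomes E3

F3 B3 D3 B3 Fb3 Gb2 D2 E3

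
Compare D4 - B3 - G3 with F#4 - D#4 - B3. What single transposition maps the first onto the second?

up a major third

Take the first pair: D4 → F#4. D to F spans 3 letter names, so the interval is some kind of third.
D4 to F#4 is 4 semitones, which makes it a major third; the second version is higher, so the direction is up.
Checking another pair — G3 → B3 — gives the same interval.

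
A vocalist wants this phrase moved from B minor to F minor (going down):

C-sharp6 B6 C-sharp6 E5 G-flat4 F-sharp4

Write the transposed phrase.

B minor to F minor down is an augmented fourth, so every note moves down by that interval.
C#6 gives G5
B6 gives F6
C#6 gives G5
E5 gives Bb4
Gb4 gives Dbb4
F#4 gives C4

G5 F6 G5 Bb4 Dbb4 C4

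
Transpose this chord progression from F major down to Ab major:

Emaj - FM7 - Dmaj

Gmaj AbM7 Fmaj

F major down to Ab major is a major sixth; each chord root moves by that interval while the quality stays the same.
Emaj: root E down a major sixth → G, giving Gmaj.
FM7: root F down a major sixth → Ab, giving AbM7.
Dmaj: root D down a major sixth → F, giving Fmaj.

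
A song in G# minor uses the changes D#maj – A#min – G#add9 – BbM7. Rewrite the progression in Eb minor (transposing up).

Bbmaj Fmin Ebadd9 GbbM7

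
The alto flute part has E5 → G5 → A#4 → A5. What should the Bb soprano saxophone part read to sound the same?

C#5 E5 F##4 F#5

First find concert pitch: the alto flute sounds a perfect fourth below written, so E5 G5 A#4 A5 sounds B4 D5 E#4 E5.
Then write for Bb soprano saxophone: it sounds a major second below written, so the part must be a major second above concert.
B4 → C#5
D5 → E5
E#4 → F##4
E5 → F#5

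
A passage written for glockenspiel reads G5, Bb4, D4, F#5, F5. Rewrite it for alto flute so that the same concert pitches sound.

C8 Eb7 G6 B7 Bb7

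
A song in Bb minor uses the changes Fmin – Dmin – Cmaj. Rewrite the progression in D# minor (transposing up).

Bb minor up to D# minor is an augmented third; each chord root moves by that interval while the quality stays the same.
Fmin: root F up an augmented third → A#, giving A#min.
Dmin: root D up an augmented third → F##, giving F##min.
Cmaj: root C up an augmented third → E#, giving E#maj.

A#min F##min E#maj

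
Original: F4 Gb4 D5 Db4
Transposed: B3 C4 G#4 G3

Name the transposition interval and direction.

down a diminished fifth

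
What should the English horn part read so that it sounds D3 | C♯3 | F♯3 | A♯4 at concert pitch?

A3 G#3 C#4 E#5

The English horn sounds a perfect fifth below written, so the written part must be a perfect fifth above concert — transpose each note up.
D3 to A3
C#3 to G#3
F#3 to C#4
A#4 to E#5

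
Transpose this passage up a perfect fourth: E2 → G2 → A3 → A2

A2 C3 D4 D3

E2 becomes A2
G2 becomes C3
A3 becomes D4
A2 becomes D3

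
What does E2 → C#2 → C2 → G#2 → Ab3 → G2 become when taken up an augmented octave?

An augmented octave up from E2 gives E#3.
C#2 up an augmented octave is C##3.
C2: an octave up reaches C, and 13 semitones makes it C#3.
G#2 up an augmented octave is G##3.
Ab3 up an augmented octave is A4.
An augmented octave up from G2 gives G#3.

E#3 C##3 C#3 G##3 A4 G#3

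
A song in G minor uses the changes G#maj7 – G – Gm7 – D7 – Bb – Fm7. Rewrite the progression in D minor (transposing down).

D#maj7 D Dm7 A7 F Cm7

G minor down to D minor is a perfect fourth; each chord root moves by that interval while the quality stays the same.
G#maj7: root G# down a perfect fourth → D#, giving D#maj7.
G: root G down a perfect fourth → D, giving D.
Gm7: root G down a perfect fourth → D, giving Dm7.
D7: root D down a perfect fourth → A, giving A7.
Bb: root Bb down a perfect fourth → F, giving F.
Fm7: root F down a perfect fourth → C, giving Cm7.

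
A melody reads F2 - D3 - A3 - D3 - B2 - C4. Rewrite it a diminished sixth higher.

Dbb3 Bbb3 Fb4 Bbb3 Gb3 Abb4

F2 becomes Dbb3
D3 becomes Bbb3
A3 becomes Fb4
D3 becomes Bbb3
B2 becomes Gb3
C4 becomes Abb4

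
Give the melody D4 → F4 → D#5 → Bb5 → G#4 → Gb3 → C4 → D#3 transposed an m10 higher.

F5 Ab5 F#6 Db7 B5 Bbb4 Eb5 F#4

D4 up a minor tenth is F5.
F4 up a minor tenth is Ab5.
D#5: a tenth up reaches F, and 15 semitones makes it F#6.
A minor tenth up from Bb5 gives Db7.
A minor tenth up from G#4 gives B5.
Gb3 up a minor tenth is Bbb4.
C4 up a minor tenth is Eb5.
D#3: a tenth up reaches F, and 15 semitones makes it F#4.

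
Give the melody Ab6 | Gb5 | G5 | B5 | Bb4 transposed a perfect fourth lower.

Ab6 → Eb6
Gb5 → Db5
G5 → D5
B5 → F#5
Bb4 → F4

Eb6 Db5 D5 F#5 F4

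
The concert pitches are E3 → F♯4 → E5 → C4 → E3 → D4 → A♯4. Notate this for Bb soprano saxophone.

Written C4 sounds as Bb3 on the Bb soprano saxophone, so concert pitches are written a major second up.
E3 -> F#3
F#4 -> G#4
E5 -> F#5
C4 -> D4
E3 -> F#3
D4 -> E4
A#4 -> B#4

F#3 G#4 F#5 D4 F#3 E4 B#4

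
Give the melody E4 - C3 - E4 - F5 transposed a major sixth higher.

E4 to C#5
C3 to A3
E4 to C#5
F5 to D6

C#5 A3 C#5 D6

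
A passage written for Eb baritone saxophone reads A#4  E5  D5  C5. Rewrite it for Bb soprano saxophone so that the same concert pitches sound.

D#3 A3 G3 F3

First find concert pitch: the Eb baritone saxophone sounds a major thirteenth below written, so A#4 E5 D5 C5 sounds C#3 G3 F3 Eb3.
Then write for Bb soprano saxophone: it sounds a major second below written, so the part must be a major second above concert.
C#3 → D#3
G3 → A3
F3 → G3
Eb3 → F3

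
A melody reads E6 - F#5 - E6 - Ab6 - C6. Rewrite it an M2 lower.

D6 E5 D6 Gb6 Bb5

E6 → D6
F#5 → E5
E6 → D6
Ab6 → Gb6
C6 → Bb5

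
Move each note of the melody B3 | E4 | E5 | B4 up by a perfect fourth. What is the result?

E4 A4 A5 E5

B3 becomes E4
E4 becomes A4
E5 becomes A5
B4 becomes E5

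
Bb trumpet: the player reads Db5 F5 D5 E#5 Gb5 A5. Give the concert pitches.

Cb5 Eb5 C5 D#5 Fb5 G5

The Bb trumpet sounds a major second below written, so transpose each written note down a major second.
Db5 gives Cb5
F5 gives Eb5
D5 gives C5
E#5 gives D#5
Gb5 gives Fb5
A5 gives G5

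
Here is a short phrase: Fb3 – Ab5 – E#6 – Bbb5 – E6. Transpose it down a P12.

A perfect twelfth down from Fb3 gives Bbb1.
Ab5: a twelfth down reaches D, and 19 semitones makes it Db4.
A perfect twelfth down from E#6 gives A#4.
A perfect twelfth down from Bbb5 gives Ebb4.
E6: a twelfth down reaches A, and 19 semitones makes it A4.

Bbb1 Db4 A#4 Ebb4 A4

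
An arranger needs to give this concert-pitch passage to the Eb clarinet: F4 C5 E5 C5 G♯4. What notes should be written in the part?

D4 A4 C#5 A4 E#4

The Eb clarinet sounds a minor third above written, so the written part must be a minor third below concert — transpose each note down.
F4 → D4
C5 → A4
E5 → C#5
C5 → A4
G#4 → E#4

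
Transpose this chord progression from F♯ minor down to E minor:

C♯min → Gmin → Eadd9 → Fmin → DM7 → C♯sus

Bmin Fmin Dadd9 Ebmin CM7 Bsus

F♯ minor down to E minor is a major second; each chord root moves by that interval while the quality stays the same.
C♯min: root C♯ down a major second → B, giving Bmin.
Gmin: root G down a major second → F, giving Fmin.
Eadd9: root E down a major second → D, giving Dadd9.
Fmin: root F down a major second → Eb, giving Ebmin.
DM7: root D down a major second → C, giving CM7.
C♯sus: root C♯ down a major second → B, giving Bsus.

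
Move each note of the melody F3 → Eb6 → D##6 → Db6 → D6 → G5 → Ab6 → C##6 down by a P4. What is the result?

C3 Bb5 A##5 Ab5 A5 D5 Eb6 G##5

F3 becomes C3
Eb6 becomes Bb5
D##6 becomes A##5
Db6 becomes Ab5
D6 becomes A5
G5 becomes D5
Ab6 becomes Eb6
C##6 becomes G##5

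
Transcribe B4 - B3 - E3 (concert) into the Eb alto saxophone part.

G#5 G#4 C#4

Written C4 sounds as Eb3 on the Eb alto saxophone, so concert pitches are written a major sixth up.
B4 becomes G#5
B3 becomes G#4
E3 becomes C#4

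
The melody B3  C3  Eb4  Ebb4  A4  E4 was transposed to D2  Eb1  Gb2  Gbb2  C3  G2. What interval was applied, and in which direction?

From B3 to D2 is 13 letter names — a thirteenth of some quality.
D2 to B3 is 21 semitones, which makes it a major thirteenth; the second version is lower, so the direction is down.
Checking another pair — E4 → G2 — gives the same interval.

down a major thirteenth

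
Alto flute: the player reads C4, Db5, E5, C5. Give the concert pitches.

G3 Ab4 B4 G4

The alto flute sounds a perfect fourth below written, so transpose each written note down a perfect fourth.
C4 -> G3
Db5 -> Ab4
E5 -> B4
C5 -> G4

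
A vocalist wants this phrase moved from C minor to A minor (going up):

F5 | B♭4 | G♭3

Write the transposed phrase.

From C up to A is a major sixth; apply that to each pitch.
F5 becomes D6
Bb4 becomes G5
Gb3 becomes Eb4

D6 G5 Eb4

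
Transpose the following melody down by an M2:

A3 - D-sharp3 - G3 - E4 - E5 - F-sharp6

A major second down from A3 gives G3.
D#3: a second down reaches C, and 2 semitones makes it C#3.
A major second down from G3 gives F3.
E4: a second down reaches D, and 2 semitones makes it D4.
A major second down from E5 gives D5.
A major second down from F#6 gives E6.

G3 C#3 F3 D4 D5 E6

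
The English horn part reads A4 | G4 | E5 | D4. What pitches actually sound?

The English horn sounds a perfect fifth below written, so transpose each written note down a perfect fifth.
A4 -> D4
G4 -> C4
E5 -> A4
D4 -> G3

D4 C4 A4 G3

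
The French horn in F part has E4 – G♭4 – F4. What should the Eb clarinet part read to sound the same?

F#3 Ab3 G3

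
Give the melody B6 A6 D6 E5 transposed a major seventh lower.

B6 -> C6
A6 -> Bb5
D6 -> Eb5
E5 -> F4

C6 Bb5 Eb5 F4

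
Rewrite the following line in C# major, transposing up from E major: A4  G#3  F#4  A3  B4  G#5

E major to C# major up is a major sixth, so every note moves up by that interval.
A4 becomes F#5
G#3 becomes E#4
F#4 becomes D#5
A3 becomes F#4
B4 becomes G#5
G#5 becomes E#6

F#5 E#4 D#5 F#4 G#5 E#6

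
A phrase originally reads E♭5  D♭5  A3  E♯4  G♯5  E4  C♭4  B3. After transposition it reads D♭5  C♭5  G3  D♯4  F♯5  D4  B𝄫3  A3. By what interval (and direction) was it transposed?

down a major second

Take the first pair: Eb5 → Db5. E to D spans 2 letter names, so the interval is some kind of second.
Db5 to Eb5 is 2 semitones, which makes it a major second; the second version is lower, so the direction is down.
Checking another pair — B3 → A3 — gives the same interval.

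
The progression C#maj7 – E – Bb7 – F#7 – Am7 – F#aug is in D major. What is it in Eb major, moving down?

Dmaj7 F Cb7 G7 Bbm7 Gaug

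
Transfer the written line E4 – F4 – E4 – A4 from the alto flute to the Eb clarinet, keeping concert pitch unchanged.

First find concert pitch: the alto flute sounds a perfect fourth below written, so E4 F4 E4 A4 sounds B3 C4 B3 E4.
Then write for Eb clarinet: it sounds a minor third above written, so the part must be a minor third below concert.
B3 → G#3
C4 → A3
B3 → G#3
E4 → C#4

G#3 A3 G#3 C#4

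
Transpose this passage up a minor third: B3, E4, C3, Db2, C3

B3 gives D4
E4 gives G4
C3 gives Eb3
Db2 gives Fb2
C3 gives Eb3

D4 G4 Eb3 Fb2 Eb3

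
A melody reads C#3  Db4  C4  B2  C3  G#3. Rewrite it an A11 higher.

C#3 -> F##4
Db4 -> G5
C4 -> F#5
B2 -> E#4
C3 -> F#4
G#3 -> C##5

F##4 G5 F#5 E#4 F#4 C##5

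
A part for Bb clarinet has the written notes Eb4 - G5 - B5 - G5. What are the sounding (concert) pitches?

The Bb clarinet sounds a major second below written, so transpose each written note down a major second.
Eb4 becomes Db4
G5 becomes F5
B5 becomes A5
G5 becomes F5

Db4 F5 A5 F5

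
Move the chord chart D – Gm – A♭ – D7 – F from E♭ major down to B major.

E♭ major down to B major is a diminished fourth; each chord root moves by that interval while the quality stays the same.
D: root D down a diminished fourth → A#, giving A#.
Gm: root G down a diminished fourth → D#, giving D#m.
A♭: root A♭ down a diminished fourth → E, giving E.
D7: root D down a diminished fourth → A#, giving A#7.
F: root F down a diminished fourth → C#, giving C#.

A# D#m E A#7 C#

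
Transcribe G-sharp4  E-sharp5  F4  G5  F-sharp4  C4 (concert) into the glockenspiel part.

G#2 E#3 F2 G3 F#2 C2

Written C4 sounds as C6 on the glockenspiel, so concert pitches are written a perfect fifteenth down.
G#4 -> G#2
E#5 -> E#3
F4 -> F2
G5 -> G3
F#4 -> F#2
C4 -> C2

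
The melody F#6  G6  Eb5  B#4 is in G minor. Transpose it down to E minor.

G minor to E minor down is a minor third, so every note moves down by that interval.
F#6 becomes D#6
G6 becomes E6
Eb5 becomes C5
B#4 becomes G##4

D#6 E6 C5 G##4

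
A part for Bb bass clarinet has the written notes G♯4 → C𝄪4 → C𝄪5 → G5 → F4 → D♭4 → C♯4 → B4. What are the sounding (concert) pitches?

Written C4 on the Bb bass clarinet sounds as Bb2, a major ninth lower; apply that shift to every note.
G#4 -> F#3
C##4 -> B#2
C##5 -> B#3
G5 -> F4
F4 -> Eb3
Db4 -> Cb3
C#4 -> B2
B4 -> A3

F#3 B#2 B#3 F4 Eb3 Cb3 B2 A3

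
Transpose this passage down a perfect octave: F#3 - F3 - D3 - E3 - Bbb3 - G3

F#2 F2 D2 E2 Bbb2 G2

F#3 → F#2
F3 → F2
D3 → D2
E3 → E2
Bbb3 → Bbb2
G3 → G2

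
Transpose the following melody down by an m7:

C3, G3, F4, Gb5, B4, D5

D2 A2 G3 Ab4 C#4 E4

C3 to D2
G3 to A2
F4 to G3
Gb5 to Ab4
B4 to C#4
D5 to E4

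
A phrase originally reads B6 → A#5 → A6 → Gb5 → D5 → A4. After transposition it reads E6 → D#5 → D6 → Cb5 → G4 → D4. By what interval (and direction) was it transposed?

From B6 to E6 is 5 letter names — a fifth of some quality.
E6 to B6 is 7 semitones, which makes it a perfect fifth; the second version is lower, so the direction is down.
Checking another pair — A4 → D4 — gives the same interval.

down a perfect fifth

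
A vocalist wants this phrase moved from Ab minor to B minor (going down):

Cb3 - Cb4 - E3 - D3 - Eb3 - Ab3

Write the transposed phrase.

Ab minor to B minor down is a diminished seventh, so every note moves down by that interval.
Cb3 → D2
Cb4 → D3
E3 → F##2
D3 → E#2
Eb3 → F#2
Ab3 → B2

D2 D3 F##2 E#2 F#2 B2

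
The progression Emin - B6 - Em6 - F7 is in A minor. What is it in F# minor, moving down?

A minor down to F# minor is a minor third; each chord root moves by that interval while the quality stays the same.
Emin: root E down a minor third → C#, giving C#min.
B6: root B down a minor third → G#, giving G#6.
Em6: root E down a minor third → C#, giving C#m6.
F7: root F down a minor third → D, giving D7.

C#min G#6 C#m6 D7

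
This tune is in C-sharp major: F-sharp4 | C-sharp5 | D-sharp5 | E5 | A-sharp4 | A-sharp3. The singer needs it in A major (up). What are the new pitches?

C-sharp major to A major up is a minor sixth, so every note moves up by that interval.
F#4 -> D5
C#5 -> A5
D#5 -> B5
E5 -> C6
A#4 -> F#5
A#3 -> F#4

D5 A5 B5 C6 F#5 F#4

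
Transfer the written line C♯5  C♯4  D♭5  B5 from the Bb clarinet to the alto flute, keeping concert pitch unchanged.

E5 E4 Fb5 D6

First find concert pitch: the Bb clarinet sounds a major second below written, so C♯5 C♯4 D♭5 B5 sounds B4 B3 Cb5 A5.
Then write for alto flute: it sounds a perfect fourth below written, so the part must be a perfect fourth above concert.
B4 → E5
B3 → E4
Cb5 → Fb5
A5 → D6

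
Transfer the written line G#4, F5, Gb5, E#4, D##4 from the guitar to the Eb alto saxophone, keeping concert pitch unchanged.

First find concert pitch: the guitar sounds a perfect octave below written, so G#4 F5 Gb5 E#4 D##4 sounds G#3 F4 Gb4 E#3 D##3.
Then write for Eb alto saxophone: it sounds a major sixth below written, so the part must be a major sixth above concert.
G#3 → E#4
F4 → D5
Gb4 → Eb5
E#3 → C##4
D##3 → B##3

E#4 D5 Eb5 C##4 B##3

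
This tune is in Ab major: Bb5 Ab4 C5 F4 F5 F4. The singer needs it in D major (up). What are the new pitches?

From Ab up to D is an augmented fourth; apply that to each pitch.
Bb5 becomes E6
Ab4 becomes D5
C5 becomes F#5
F4 becomes B4
F5 becomes B5
F4 becomes B4

E6 D5 F#5 B4 B5 B4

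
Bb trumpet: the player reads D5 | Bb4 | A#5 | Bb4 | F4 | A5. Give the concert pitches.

C5 Ab4 G#5 Ab4 Eb4 G5

The Bb trumpet sounds a major second below written, so transpose each written note down a major second.
D5 to C5
Bb4 to Ab4
A#5 to G#5
Bb4 to Ab4
F4 to Eb4
A5 to G5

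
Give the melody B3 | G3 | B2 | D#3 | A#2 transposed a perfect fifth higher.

F#4 D4 F#3 A#3 E#3

B3 to F#4
G3 to D4
B2 to F#3
D#3 to A#3
A#2 to E#3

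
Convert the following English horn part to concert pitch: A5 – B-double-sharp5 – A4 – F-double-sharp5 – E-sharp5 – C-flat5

The English horn sounds a perfect fifth below written, so transpose each written note down a perfect fifth.
A5 becomes D5
B##5 becomes E##5
A4 becomes D4
F##5 becomes B#4
E#5 becomes A#4
Cb5 becomes Fb4

D5 E##5 D4 B#4 A#4 Fb4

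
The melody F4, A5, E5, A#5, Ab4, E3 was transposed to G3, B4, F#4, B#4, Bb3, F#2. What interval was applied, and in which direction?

Take the first pair: F4 → G3. F to G spans 7 letter names, so the interval is some kind of seventh.
G3 to F4 is 10 semitones, which makes it a minor seventh; the second version is lower, so the direction is down.
Checking another pair — E3 → F#2 — gives the same interval.

down a minor seventh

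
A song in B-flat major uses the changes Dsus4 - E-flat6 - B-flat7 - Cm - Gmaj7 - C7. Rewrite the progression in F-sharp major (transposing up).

A#sus4 B6 F#7 G#m D#maj7 G#7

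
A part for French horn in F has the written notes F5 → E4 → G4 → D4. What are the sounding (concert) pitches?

Bb4 A3 C4 G3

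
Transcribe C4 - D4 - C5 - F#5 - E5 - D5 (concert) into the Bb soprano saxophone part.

D4 E4 D5 G#5 F#5 E5

The Bb soprano saxophone sounds a major second below written, so the written part must be a major second above concert — transpose each note up.
C4 → D4
D4 → E4
C5 → D5
F#5 → G#5
E5 → F#5
D5 → E5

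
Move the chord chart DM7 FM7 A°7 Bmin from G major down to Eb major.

BbM7 DbM7 F°7 Gmin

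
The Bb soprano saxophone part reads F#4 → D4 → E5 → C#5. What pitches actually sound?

E4 C4 D5 B4

The Bb soprano saxophone sounds a major second below written, so transpose each written note down a major second.
F#4 -> E4
D4 -> C4
E5 -> D5
C#5 -> B4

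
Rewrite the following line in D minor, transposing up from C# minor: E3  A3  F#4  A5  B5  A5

From C# up to D is a minor second; apply that to each pitch.
E3 → F3
A3 → Bb3
F#4 → G4
A5 → Bb5
B5 → C6
A5 → Bb5

F3 Bb3 G4 Bb5 C6 Bb5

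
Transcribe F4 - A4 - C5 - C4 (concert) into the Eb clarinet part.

D4 F#4 A4 A3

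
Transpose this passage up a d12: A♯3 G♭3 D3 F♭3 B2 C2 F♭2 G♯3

A#3: a twelfth up reaches E, and 18 semitones makes it E5.
Gb3 up a diminished twelfth is Dbb5.
D3 up a diminished twelfth is Ab4.
A diminished twelfth up from Fb3 gives Cbb5.
B2 up a diminished twelfth is F4.
C2 up a diminished twelfth is Gb3.
A diminished twelfth up from Fb2 gives Cbb4.
A diminished twelfth up from G#3 gives D5.

E5 Dbb5 Ab4 Cbb5 F4 Gb3 Cbb4 D5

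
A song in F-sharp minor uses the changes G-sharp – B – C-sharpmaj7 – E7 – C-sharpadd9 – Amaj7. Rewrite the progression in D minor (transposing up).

F-sharp minor up to D minor is a minor sixth; each chord root moves by that interval while the quality stays the same.
G-sharp: root G-sharp up a minor sixth → E, giving E.
B: root B up a minor sixth → G, giving G.
C-sharpmaj7: root C-sharp up a minor sixth → A, giving Amaj7.
E7: root E up a minor sixth → C, giving C7.
C-sharpadd9: root C-sharp up a minor sixth → A, giving Aadd9.
Amaj7: root A up a minor sixth → F, giving Fmaj7.

E G Amaj7 C7 Aadd9 Fmaj7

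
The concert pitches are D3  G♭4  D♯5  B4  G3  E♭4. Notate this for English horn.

The English horn sounds a perfect fifth below written, so the written part must be a perfect fifth above concert — transpose each note up.
D3 gives A3
Gb4 gives Db5
D#5 gives A#5
B4 gives F#5
G3 gives D4
Eb4 gives Bb4

A3 Db5 A#5 F#5 D4 Bb4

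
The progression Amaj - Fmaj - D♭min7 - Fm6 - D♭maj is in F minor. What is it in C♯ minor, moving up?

F minor up to C♯ minor is an augmented fifth; each chord root moves by that interval while the quality stays the same.
Amaj: root A up an augmented fifth → E#, giving E#maj.
Fmaj: root F up an augmented fifth → C#, giving C#maj.
D♭min7: root D♭ up an augmented fifth → A, giving Amin7.
Fm6: root F up an augmented fifth → C#, giving C#m6.
D♭maj: root D♭ up an augmented fifth → A, giving Amaj.

E#maj C#maj Amin7 C#m6 Amaj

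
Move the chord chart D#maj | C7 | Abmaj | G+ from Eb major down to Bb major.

Eb major down to Bb major is a perfect fourth; each chord root moves by that interval while the quality stays the same.
D#maj: root D# down a perfect fourth → A#, giving A#maj.
C7: root C down a perfect fourth → G, giving G7.
Abmaj: root Ab down a perfect fourth → Eb, giving Ebmaj.
G+: root G down a perfect fourth → D, giving D+.

A#maj G7 Ebmaj D+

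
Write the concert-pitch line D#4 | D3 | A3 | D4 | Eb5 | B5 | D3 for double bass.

The double bass sounds a perfect octave below written, so the written part must be a perfect octave above concert — transpose each note up.
D#4 → D#5
D3 → D4
A3 → A4
D4 → D5
Eb5 → Eb6
B5 → B6
D3 → D4

D#5 D4 A4 D5 Eb6 B6 D4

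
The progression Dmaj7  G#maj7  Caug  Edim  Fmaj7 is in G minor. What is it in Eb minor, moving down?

Bbmaj7 Emaj7 Abaug Cdim Dbmaj7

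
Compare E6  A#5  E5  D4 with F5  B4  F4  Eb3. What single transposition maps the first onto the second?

Take the first pair: E6 → F5. E to F spans 7 letter names, so the interval is some kind of seventh.
F5 to E6 is 11 semitones, which makes it a major seventh; the second version is lower, so the direction is down.
Checking another pair — D4 → Eb3 — gives the same interval.

down a major seventh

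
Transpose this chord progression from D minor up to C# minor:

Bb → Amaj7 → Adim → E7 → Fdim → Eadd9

A G#maj7 G#dim D#7 Edim D#add9

D minor up to C# minor is a major seventh; each chord root moves by that interval while the quality stays the same.
Bb: root Bb up a major seventh → A, giving A.
Amaj7: root A up a major seventh → G#, giving G#maj7.
Adim: root A up a major seventh → G#, giving G#dim.
E7: root E up a major seventh → D#, giving D#7.
Fdim: root F up a major seventh → E, giving Edim.
Eadd9: root E up a major seventh → D#, giving D#add9.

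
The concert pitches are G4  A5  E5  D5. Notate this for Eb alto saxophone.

Written C4 sounds as Eb3 on the Eb alto saxophone, so concert pitches are written a major sixth up.
G4 gives E5
A5 gives F#6
E5 gives C#6
D5 gives B5

E5 F#6 C#6 B5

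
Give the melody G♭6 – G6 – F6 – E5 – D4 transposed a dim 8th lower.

G5 G#5 F#5 E#4 D#3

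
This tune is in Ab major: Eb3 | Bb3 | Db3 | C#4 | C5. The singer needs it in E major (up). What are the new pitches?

B3 F#4 A3 G##4 G#5

Ab major to E major up is an augmented fifth, so every note moves up by that interval.
Eb3 -> B3
Bb3 -> F#4
Db3 -> A3
C#4 -> G##4
C5 -> G#5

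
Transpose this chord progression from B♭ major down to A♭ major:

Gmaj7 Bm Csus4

Fmaj7 Am Bbsus4

B♭ major down to A♭ major is a major second; each chord root moves by that interval while the quality stays the same.
Gmaj7: root G down a major second → F, giving Fmaj7.
Bm: root B down a major second → A, giving Am.
Csus4: root C down a major second → Bb, giving Bbsus4.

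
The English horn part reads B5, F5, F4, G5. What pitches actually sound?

Written C4 on the English horn sounds as F3, a perfect fifth lower; apply that shift to every note.
B5 becomes E5
F5 becomes Bb4
F4 becomes Bb3
G5 becomes C5

E5 Bb4 Bb3 C5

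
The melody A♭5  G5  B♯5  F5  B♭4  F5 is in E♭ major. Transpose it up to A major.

D6 C#6 E##6 B5 E5 B5

From E♭ up to A is an augmented fourth; apply that to each pitch.
Ab5 to D6
G5 to C#6
B#5 to E##6
F5 to B5
Bb4 to E5
F5 to B5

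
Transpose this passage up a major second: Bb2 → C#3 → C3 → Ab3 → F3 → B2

Bb2 -> C3
C#3 -> D#3
C3 -> D3
Ab3 -> Bb3
F3 -> G3
B2 -> C#3

C3 D#3 D3 Bb3 G3 C#3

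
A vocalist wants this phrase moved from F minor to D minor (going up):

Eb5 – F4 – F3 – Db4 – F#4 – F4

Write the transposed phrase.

F minor to D minor up is a major sixth, so every note moves up by that interval.
Eb5 to C6
F4 to D5
F3 to D4
Db4 to Bb4
F#4 to D#5
F4 to D5

C6 D5 D4 Bb4 D#5 D5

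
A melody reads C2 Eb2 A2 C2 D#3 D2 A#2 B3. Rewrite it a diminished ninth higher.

C2 gives Dbb3
Eb2 gives Fbb3
A2 gives Bbb3
C2 gives Dbb3
D#3 gives Eb4
D2 gives Ebb3
A#2 gives Bb3
B3 gives Cb5

Dbb3 Fbb3 Bbb3 Dbb3 Eb4 Ebb3 Bb3 Cb5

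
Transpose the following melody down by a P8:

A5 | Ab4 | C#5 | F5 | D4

A4 Ab3 C#4 F4 D3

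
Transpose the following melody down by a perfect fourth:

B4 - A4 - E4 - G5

F#4 E4 B3 D5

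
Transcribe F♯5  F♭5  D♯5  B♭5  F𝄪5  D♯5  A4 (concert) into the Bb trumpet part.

G#5 Gb5 E#5 C6 G##5 E#5 B4

The Bb trumpet sounds a major second below written, so the written part must be a major second above concert — transpose each note up.
F#5 to G#5
Fb5 to Gb5
D#5 to E#5
Bb5 to C6
F##5 to G##5
D#5 to E#5
A4 to B4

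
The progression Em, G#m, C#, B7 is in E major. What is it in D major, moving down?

Dm F#m B A7

E major down to D major is a major second; each chord root moves by that interval while the quality stays the same.
Em: root E down a major second → D, giving Dm.
G#m: root G# down a major second → F#, giving F#m.
C#: root C# down a major second → B, giving B.
B7: root B down a major second → A, giving A7.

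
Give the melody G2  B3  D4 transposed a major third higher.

B2 D#4 F#4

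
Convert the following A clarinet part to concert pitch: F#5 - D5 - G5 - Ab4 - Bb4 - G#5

D#5 B4 E5 F4 G4 E#5

The A clarinet sounds a minor third below written, so transpose each written note down a minor third.
F#5 → D#5
D5 → B4
G5 → E5
Ab4 → F4
Bb4 → G4
G#5 → E#5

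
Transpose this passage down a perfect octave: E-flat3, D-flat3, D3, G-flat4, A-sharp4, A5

Eb2 Db2 D2 Gb3 A#3 A4

A perfect octave down from Eb3 gives Eb2.
A perfect octave down from Db3 gives Db2.
D3 down a perfect octave is D2.
Gb4 down a perfect octave is Gb3.
A#4: an octave down reaches A, and 12 semitones makes it A#3.
A5: an octave down reaches A, and 12 semitones makes it A4.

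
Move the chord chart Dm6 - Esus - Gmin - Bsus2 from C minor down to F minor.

Gm6 Asus Cmin Esus2

C minor down to F minor is a perfect fifth; each chord root moves by that interval while the quality stays the same.
Dm6: root D down a perfect fifth → G, giving Gm6.
Esus: root E down a perfect fifth → A, giving Asus.
Gmin: root G down a perfect fifth → C, giving Cmin.
Bsus2: root B down a perfect fifth → E, giving Esus2.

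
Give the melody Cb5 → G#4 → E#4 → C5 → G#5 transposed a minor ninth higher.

Dbb6 A5 F#5 Db6 A6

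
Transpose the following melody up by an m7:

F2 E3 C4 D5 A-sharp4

Eb3 D4 Bb4 C6 G#5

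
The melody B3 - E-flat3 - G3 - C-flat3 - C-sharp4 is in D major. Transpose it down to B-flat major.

From D down to B-flat is a major third; apply that to each pitch.
B3 → G3
Eb3 → Cb3
G3 → Eb3
Cb3 → Abb2
C#4 → A3

G3 Cb3 Eb3 Abb2 A3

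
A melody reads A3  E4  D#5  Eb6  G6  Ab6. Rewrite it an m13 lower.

C#2 G#2 F##3 G4 B4 C5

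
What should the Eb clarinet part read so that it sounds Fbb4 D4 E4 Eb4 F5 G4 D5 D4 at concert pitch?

Dbb4 B3 C#4 C4 D5 E4 B4 B3

Written C4 sounds as Eb4 on the Eb clarinet, so concert pitches are written a minor third down.
Fbb4 to Dbb4
D4 to B3
E4 to C#4
Eb4 to C4
F5 to D5
G4 to E4
D5 to B4
D4 to B3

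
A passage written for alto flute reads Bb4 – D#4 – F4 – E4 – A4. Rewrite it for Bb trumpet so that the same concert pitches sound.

G4 B#3 D4 C#4 F#4

First find concert pitch: the alto flute sounds a perfect fourth below written, so Bb4 D#4 F4 E4 A4 sounds F4 A#3 C4 B3 E4.
Then write for Bb trumpet: it sounds a major second below written, so the part must be a major second above concert.
F4 → G4
A#3 → B#3
C4 → D4
B3 → C#4
E4 → F#4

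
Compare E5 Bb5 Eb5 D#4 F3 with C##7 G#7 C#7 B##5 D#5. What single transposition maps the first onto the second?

up an augmented thirteenth

Take the first pair: E5 → C##7. E to C spans 13 letter names, so the interval is some kind of thirteenth.
E5 to C##7 is 22 semitones, which makes it an augmented thirteenth; the second version is higher, so the direction is up.
Checking another pair — F3 → D#5 — gives the same interval.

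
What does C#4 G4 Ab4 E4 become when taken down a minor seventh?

C#4 → D#3
G4 → A3
Ab4 → Bb3
E4 → F#3

D#3 A3 Bb3 F#3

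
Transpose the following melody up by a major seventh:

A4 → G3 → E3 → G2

G#5 F#4 D#4 F#3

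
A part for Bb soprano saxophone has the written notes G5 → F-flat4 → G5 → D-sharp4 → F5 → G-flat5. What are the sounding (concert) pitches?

The Bb soprano saxophone sounds a major second below written, so transpose each written note down a major second.
G5 -> F5
Fb4 -> Ebb4
G5 -> F5
D#4 -> C#4
F5 -> Eb5
Gb5 -> Fb5

F5 Ebb4 F5 C#4 Eb5 Fb5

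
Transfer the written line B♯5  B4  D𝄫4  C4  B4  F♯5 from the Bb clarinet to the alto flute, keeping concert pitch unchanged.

D#6 D5 Fbb4 Eb4 D5 A5

First find concert pitch: the Bb clarinet sounds a major second below written, so B♯5 B4 D𝄫4 C4 B4 F♯5 sounds A#5 A4 Cbb4 Bb3 A4 E5.
Then write for alto flute: it sounds a perfect fourth below written, so the part must be a perfect fourth above concert.
A#5 → D#6
A4 → D5
Cbb4 → Fbb4
Bb3 → Eb4
A4 → D5
E5 → A5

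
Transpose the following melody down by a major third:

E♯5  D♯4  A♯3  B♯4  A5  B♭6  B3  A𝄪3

C#5 B3 F#3 G#4 F5 Gb6 G3 F##3

E#5 down a major third is C#5.
A major third down from D#4 gives B3.
A#3 down a major third is F#3.
B#4: a third down reaches G, and 4 semitones makes it G#4.
A major third down from A5 gives F5.
Bb6 down a major third is Gb6.
B3 down a major third is G3.
A major third down from A##3 gives F##3.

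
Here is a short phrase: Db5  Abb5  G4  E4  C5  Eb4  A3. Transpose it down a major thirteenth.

Db5 becomes Fb3
Abb5 becomes Cbb4
G4 becomes Bb2
E4 becomes G2
C5 becomes Eb3
Eb4 becomes Gb2
A3 becomes C2

Fb3 Cbb4 Bb2 G2 Eb3 Gb2 C2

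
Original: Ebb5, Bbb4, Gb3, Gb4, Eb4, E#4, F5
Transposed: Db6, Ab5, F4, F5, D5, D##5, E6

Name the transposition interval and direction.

up a major seventh

From Ebb5 to Db6 is 7 letter names — a seventh of some quality.
Ebb5 to Db6 is 11 semitones, which makes it a major seventh; the second version is higher, so the direction is up.
Checking another pair — F5 → E6 — gives the same interval.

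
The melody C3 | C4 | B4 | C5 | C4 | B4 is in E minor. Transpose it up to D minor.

Bb3 Bb4 A5 Bb5 Bb4 A5

From E up to D is a minor seventh; apply that to each pitch.
C3 → Bb3
C4 → Bb4
B4 → A5
C5 → Bb5
C4 → Bb4
B4 → A5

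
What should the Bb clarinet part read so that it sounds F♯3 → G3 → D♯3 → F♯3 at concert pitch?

G#3 A3 E#3 G#3

The Bb clarinet sounds a major second below written, so the written part must be a major second above concert — transpose each note up.
F#3 to G#3
G3 to A3
D#3 to E#3
F#3 to G#3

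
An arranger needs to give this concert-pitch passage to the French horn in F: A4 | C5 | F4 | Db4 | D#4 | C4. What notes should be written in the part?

E5 G5 C5 Ab4 A#4 G4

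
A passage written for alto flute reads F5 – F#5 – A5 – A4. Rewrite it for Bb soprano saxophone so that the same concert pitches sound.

First find concert pitch: the alto flute sounds a perfect fourth below written, so F5 F#5 A5 A4 sounds C5 C#5 E5 E4.
Then write for Bb soprano saxophone: it sounds a major second below written, so the part must be a major second above concert.
C5 → D5
C#5 → D#5
E5 → F#5
E4 → F#4

D5 D#5 F#5 F#4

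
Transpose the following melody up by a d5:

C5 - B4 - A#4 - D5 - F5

Gb5 F5 E5 Ab5 Cb6

C5 gives Gb5
B4 gives F5
A#4 gives E5
D5 gives Ab5
F5 gives Cb6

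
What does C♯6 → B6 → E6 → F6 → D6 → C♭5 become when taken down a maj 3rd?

A5 G6 C6 Db6 Bb5 Abb4

A major third down from C#6 gives A5.
B6: a third down reaches G, and 4 semitones makes it G6.
E6: a third down reaches C, and 4 semitones makes it C6.
F6: a third down reaches D, and 4 semitones makes it Db6.
A major third down from D6 gives Bb5.
Cb5 down a major third is Abb4.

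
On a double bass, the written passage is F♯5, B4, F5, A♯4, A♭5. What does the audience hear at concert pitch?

F#4 B3 F4 A#3 Ab4

Written C4 on the double bass sounds as C3, a perfect octave lower; apply that shift to every note.
F#5 → F#4
B4 → B3
F5 → F4
A#4 → A#3
Ab5 → Ab4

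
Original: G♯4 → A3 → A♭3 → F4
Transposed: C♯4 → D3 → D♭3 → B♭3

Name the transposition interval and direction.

down a perfect fifth

From G#4 to C#4 is 5 letter names — a fifth of some quality.
C#4 to G#4 is 7 semitones, which makes it a perfect fifth; the second version is lower, so the direction is down.
Checking another pair — F4 → Bb3 — gives the same interval.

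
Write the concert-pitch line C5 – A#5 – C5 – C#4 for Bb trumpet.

The Bb trumpet sounds a major second below written, so the written part must be a major second above concert — transpose each note up.
C5 → D5
A#5 → B#5
C5 → D5
C#4 → D#4

D5 B#5 D5 D#4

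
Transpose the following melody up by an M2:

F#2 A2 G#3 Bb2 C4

F#2 to G#2
A2 to B2
G#3 to A#3
Bb2 to C3
C4 to D4

G#2 B2 A#3 C3 D4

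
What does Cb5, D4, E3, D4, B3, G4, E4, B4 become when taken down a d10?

A3 B#2 C##2 B#2 G##2 E#3 C##3 G##3

Cb5 becomes A3
D4 becomes B#2
E3 becomes C##2
D4 becomes B#2
B3 becomes G##2
G4 becomes E#3
E4 becomes C##3
B4 becomes G##3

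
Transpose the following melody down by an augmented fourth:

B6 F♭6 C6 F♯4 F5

F6 Cbb6 Gb5 C4 Cb5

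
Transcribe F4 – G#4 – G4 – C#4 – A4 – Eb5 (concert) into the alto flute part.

Bb4 C#5 C5 F#4 D5 Ab5

The alto flute sounds a perfect fourth below written, so the written part must be a perfect fourth above concert — transpose each note up.
F4 gives Bb4
G#4 gives C#5
G4 gives C5
C#4 gives F#4
A4 gives D5
Eb5 gives Ab5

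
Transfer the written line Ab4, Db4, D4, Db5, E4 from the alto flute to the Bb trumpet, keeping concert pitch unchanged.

F4 Bb3 B3 Bb4 C#4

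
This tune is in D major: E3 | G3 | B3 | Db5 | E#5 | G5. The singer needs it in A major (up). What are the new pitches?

D major to A major up is a perfect fifth, so every note moves up by that interval.
E3 to B3
G3 to D4
B3 to F#4
Db5 to Ab5
E#5 to B#5
G5 to D6

B3 D4 F#4 Ab5 B#5 D6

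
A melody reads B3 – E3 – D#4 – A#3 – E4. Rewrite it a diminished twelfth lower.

E#2 A#1 G##2 D##2 A#2

B3 to E#2
E3 to A#1
D#4 to G##2
A#3 to D##2
E4 to A#2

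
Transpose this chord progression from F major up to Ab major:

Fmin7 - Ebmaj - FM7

Abmin7 Gbmaj AbM7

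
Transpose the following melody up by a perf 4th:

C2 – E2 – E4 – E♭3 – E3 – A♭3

C2: a fourth up reaches F, and 5 semitones makes it F2.
E2: a fourth up reaches A, and 5 semitones makes it A2.
E4 up a perfect fourth is A4.
Eb3 up a perfect fourth is Ab3.
A perfect fourth up from E3 gives A3.
Ab3 up a perfect fourth is Db4.

F2 A2 A4 Ab3 A3 Db4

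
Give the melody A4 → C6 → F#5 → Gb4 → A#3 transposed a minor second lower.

G#4 B5 E#5 F4 G##3

A4 down a minor second is G#4.
C6 down a minor second is B5.
F#5 down a minor second is E#5.
Gb4: a second down reaches F, and 1 semitone makes it F4.
A#3 down a minor second is G##3.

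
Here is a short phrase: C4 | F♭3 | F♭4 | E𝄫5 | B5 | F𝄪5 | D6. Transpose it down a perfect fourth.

G3 Cb3 Cb4 Bbb4 F#5 C##5 A5

C4 becomes G3
Fb3 becomes Cb3
Fb4 becomes Cb4
Ebb5 becomes Bbb4
B5 becomes F#5
F##5 becomes C##5
D6 becomes A5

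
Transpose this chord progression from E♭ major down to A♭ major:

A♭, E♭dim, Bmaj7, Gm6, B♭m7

Db Abdim Emaj7 Cm6 Ebm7

E♭ major down to A♭ major is a perfect fifth; each chord root moves by that interval while the quality stays the same.
A♭: root A♭ down a perfect fifth → Db, giving Db.
E♭dim: root E♭ down a perfect fifth → Ab, giving Abdim.
Bmaj7: root B down a perfect fifth → E, giving Emaj7.
Gm6: root G down a perfect fifth → C, giving Cm6.
B♭m7: root B♭ down a perfect fifth → Eb, giving Ebm7.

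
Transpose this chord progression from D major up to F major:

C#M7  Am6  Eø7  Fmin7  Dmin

EM7 Cm6 Gø7 Abmin7 Fmin

D major up to F major is a minor third; each chord root moves by that interval while the quality stays the same.
C#M7: root C# up a minor third → E, giving EM7.
Am6: root A up a minor third → C, giving Cm6.
Eø7: root E up a minor third → G, giving Gø7.
Fmin7: root F up a minor third → Ab, giving Abmin7.
Dmin: root D up a minor third → F, giving Fmin.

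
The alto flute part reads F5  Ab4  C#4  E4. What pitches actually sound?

C5 Eb4 G#3 B3

The alto flute sounds a perfect fourth below written, so transpose each written note down a perfect fourth.
F5 gives C5
Ab4 gives Eb4
C#4 gives G#3
E4 gives B3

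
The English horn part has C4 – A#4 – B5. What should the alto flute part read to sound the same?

Bb3 G#4 A5

First find concert pitch: the English horn sounds a perfect fifth below written, so C4 A#4 B5 sounds F3 D#4 E5.
Then write for alto flute: it sounds a perfect fourth below written, so the part must be a perfect fourth above concert.
F3 → Bb3
D#4 → G#4
E5 → A5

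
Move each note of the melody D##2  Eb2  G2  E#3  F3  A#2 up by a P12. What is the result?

A##3 Bb3 D4 B#4 C5 E#4

A perfect twelfth up from D##2 gives A##3.
Eb2 up a perfect twelfth is Bb3.
A perfect twelfth up from G2 gives D4.
E#3 up a perfect twelfth is B#4.
F3: a twelfth up reaches C, and 19 semitones makes it C5.
A perfect twelfth up from A#2 gives E#4.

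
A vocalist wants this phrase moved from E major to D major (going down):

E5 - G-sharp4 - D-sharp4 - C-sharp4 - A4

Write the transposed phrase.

D5 F#4 C#4 B3 G4

From E down to D is a major second; apply that to each pitch.
E5 to D5
G#4 to F#4
D#4 to C#4
C#4 to B3
A4 to G4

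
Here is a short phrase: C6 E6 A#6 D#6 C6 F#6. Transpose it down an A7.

Dbb5 Fb5 Bb5 Eb5 Dbb5 Gb5

C6 down an augmented seventh is Dbb5.
An augmented seventh down from E6 gives Fb5.
A#6: a seventh down reaches B, and 12 semitones makes it Bb5.
D#6 down an augmented seventh is Eb5.
C6 down an augmented seventh is Dbb5.
An augmented seventh down from F#6 gives Gb5.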